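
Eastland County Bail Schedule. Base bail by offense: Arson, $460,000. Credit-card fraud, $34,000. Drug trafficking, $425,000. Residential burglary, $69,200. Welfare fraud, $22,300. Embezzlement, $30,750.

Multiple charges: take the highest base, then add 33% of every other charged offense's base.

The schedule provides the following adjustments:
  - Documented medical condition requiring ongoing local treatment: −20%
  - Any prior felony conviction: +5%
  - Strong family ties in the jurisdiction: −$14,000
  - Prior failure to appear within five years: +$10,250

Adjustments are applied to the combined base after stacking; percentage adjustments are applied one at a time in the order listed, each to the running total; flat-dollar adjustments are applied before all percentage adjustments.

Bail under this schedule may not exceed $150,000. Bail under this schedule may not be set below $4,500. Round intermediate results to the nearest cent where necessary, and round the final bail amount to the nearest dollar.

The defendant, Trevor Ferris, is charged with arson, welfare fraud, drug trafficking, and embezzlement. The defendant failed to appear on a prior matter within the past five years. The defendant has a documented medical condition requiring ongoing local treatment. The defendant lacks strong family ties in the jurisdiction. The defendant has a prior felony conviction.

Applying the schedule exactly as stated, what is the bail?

$150,000

Base amounts from the schedule: arson $460,000; welfare fraud $22,300; drug trafficking $425,000; embezzlement $30,750.
Stacking rule: highest base plus 33% of each additional charge. Highest is arson at $460,000. Additional: $22,300 × 33% = $7,359; $425,000 × 33% = $140,250; $30,750 × 33% = $10,147.50. Combined base = $460,000 + $157,756.50 = $617,756.50.
Prior failure to appear within five years (+$10,250 flat): $617,756.50 + $10,250 = $628,006.50.
Documented medical condition requiring ongoing local treatment (−20%): $628,006.50 × 0.8 = $502,405.20.
Any prior felony conviction (+5%): $502,405.20 × 1.05 = $527,525.46.
Result $527,525.46 exceeds the maximum of $150,000; bail is capped at $150,000.
$150,000 is at or above the $4,500 minimum.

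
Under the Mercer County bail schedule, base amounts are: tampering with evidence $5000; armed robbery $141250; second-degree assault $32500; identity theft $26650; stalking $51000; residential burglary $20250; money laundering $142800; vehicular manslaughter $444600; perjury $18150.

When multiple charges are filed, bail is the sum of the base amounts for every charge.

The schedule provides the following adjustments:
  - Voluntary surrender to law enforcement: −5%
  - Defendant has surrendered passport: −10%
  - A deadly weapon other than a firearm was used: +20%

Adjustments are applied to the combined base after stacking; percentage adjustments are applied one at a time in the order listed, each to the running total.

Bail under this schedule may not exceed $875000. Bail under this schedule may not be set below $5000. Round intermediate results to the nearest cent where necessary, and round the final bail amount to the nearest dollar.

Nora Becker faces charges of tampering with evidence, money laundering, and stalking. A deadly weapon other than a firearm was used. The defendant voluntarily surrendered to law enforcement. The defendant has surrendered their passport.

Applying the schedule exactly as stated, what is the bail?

$203969

Base amounts from the schedule: tampering with evidence $5000; money laundering $142800; stalking $51000.
Stacking rule: sum of all bases. $5000 + $142800 + $51000 = $198800.
Voluntary surrender to law enforcement (−5%): $198800 × 0.95 = $188860.
Defendant has surrendered passport (−10%): $188860 × 0.9 = $169974.
A deadly weapon other than a firearm was used (+20%): $169974 × 1.2 = $203968.80.
$203968.80 is within the $875000 maximum.
$203968.80 is at or above the $5000 minimum.
Rounded to the nearest dollar: $203969.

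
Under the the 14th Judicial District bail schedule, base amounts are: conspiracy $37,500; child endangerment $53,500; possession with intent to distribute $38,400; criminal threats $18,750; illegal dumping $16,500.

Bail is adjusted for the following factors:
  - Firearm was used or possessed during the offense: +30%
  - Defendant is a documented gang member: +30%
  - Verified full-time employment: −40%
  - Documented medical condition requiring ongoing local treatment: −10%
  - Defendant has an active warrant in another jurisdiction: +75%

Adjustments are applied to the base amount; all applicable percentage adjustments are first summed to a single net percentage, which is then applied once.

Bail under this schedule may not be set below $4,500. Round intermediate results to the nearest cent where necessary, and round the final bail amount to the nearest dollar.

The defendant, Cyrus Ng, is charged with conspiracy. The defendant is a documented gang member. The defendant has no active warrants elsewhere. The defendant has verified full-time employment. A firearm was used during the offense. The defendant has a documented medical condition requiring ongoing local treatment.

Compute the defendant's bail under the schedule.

$41,250

Base amounts from the schedule: conspiracy $37,500.
Single charge. Combined base = $37,500.
Net percentage adjustment: +30% +30% −40% −10% = +10%. $37,500 × 1.1 = $41,250.
$41,250 is at or above the $4,500 minimum.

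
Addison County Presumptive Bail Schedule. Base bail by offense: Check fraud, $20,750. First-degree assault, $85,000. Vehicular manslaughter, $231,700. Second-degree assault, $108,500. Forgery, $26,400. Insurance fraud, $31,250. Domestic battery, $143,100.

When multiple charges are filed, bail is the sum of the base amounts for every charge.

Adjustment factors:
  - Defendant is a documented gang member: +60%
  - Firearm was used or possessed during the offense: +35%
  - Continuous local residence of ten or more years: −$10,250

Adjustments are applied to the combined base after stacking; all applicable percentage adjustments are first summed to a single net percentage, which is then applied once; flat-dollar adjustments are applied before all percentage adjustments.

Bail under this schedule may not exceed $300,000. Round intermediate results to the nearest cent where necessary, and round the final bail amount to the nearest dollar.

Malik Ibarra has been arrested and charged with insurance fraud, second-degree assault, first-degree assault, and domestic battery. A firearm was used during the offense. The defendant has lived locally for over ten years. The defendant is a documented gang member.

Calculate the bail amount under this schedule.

Base amounts from the schedule: insurance fraud $31,250; second-degree assault $108,500; first-degree assault $85,000; domestic battery $143,100.
Stacking rule: sum of all bases. $31,250 + $108,500 + $85,000 + $143,100 = $367,850.
Continuous local residence of ten or more years (−$10,250 flat): $367,850 − $10,250 = $357,600.
Net percentage adjustment: +60% +35% = +95%. $357,600 × 1.95 = $697,320.
Result $697,320 exceeds the maximum of $300,000; bail is capped at $300,000.

$300,000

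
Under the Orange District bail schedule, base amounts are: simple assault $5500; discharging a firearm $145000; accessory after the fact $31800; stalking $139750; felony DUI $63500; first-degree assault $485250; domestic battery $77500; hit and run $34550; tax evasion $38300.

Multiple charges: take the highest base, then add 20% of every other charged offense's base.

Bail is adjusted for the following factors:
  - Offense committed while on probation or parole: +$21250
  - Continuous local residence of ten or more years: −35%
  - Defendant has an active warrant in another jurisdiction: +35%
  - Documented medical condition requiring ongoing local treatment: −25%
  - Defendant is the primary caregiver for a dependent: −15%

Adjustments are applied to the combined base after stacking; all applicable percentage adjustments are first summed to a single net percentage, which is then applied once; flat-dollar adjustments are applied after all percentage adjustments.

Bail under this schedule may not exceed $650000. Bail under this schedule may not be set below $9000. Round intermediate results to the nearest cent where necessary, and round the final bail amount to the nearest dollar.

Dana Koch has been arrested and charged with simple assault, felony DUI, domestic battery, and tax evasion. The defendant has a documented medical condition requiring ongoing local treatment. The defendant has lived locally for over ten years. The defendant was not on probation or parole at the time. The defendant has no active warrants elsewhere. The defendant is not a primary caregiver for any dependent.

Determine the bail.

Base amounts from the schedule: simple assault $5500; felony DUI $63500; domestic battery $77500; tax evasion $38300.
Stacking rule: highest base plus 20% of each additional charge. Highest is domestic battery at $77500. Additional: $5500 × 20% = $1100; $63500 × 20% = $12700; $38300 × 20% = $7660. Combined base = $77500 + $21460 = $98960.
Net percentage adjustment: −35% −25% = −60%. $98960 × 0.4 = $39584.
$39584 is within the $650000 maximum.
$39584 is at or above the $9000 minimum.

$39584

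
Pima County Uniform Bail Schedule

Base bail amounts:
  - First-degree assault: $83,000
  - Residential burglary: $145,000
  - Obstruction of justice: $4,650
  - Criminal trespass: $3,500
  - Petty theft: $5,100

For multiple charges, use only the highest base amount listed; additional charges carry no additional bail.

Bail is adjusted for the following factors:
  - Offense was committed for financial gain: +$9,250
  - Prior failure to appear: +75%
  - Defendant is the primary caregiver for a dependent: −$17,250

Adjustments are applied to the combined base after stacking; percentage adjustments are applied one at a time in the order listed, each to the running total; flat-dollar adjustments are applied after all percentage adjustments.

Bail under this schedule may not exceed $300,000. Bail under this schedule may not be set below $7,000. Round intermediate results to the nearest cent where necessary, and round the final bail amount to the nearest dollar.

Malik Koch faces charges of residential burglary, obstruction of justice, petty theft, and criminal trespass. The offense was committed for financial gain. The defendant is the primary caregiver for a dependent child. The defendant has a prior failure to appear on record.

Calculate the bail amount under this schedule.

Base amounts from the schedule: residential burglary $145,000; obstruction of justice $4,650; petty theft $5,100; criminal trespass $3,500.
Stacking rule: use the highest base only. Highest is residential burglary at $145,000. Combined base = $145,000.
Prior failure to appear (+75%): $145,000 × 1.75 = $253,750.
Offense was committed for financial gain (+$9,250 flat): $253,750 + $9,250 = $263,000.
Defendant is the primary caregiver for a dependent (−$17,250 flat): $263,000 − $17,250 = $245,750.
$245,750 is within the $300,000 maximum.
$245,750 is at or above the $7,000 minimum.

$245,750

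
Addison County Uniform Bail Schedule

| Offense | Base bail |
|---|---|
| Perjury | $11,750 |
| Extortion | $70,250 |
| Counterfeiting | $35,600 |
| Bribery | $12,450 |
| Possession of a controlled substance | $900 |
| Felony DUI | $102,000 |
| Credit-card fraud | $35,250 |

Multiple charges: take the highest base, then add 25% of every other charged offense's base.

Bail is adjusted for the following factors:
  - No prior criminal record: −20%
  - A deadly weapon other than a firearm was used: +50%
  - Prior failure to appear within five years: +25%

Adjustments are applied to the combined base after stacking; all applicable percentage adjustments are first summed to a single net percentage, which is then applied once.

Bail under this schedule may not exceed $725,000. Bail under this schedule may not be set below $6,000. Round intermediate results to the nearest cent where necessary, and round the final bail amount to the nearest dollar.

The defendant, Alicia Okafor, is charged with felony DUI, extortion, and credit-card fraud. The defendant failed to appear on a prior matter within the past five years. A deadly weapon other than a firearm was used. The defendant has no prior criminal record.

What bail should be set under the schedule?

Base amounts from the schedule: felony DUI $102,000; extortion $70,250; credit-card fraud $35,250.
Stacking rule: highest base plus 25% of each additional charge. Highest is felony DUI at $102,000. Additional: $70,250 × 25% = $17,562.50; $35,250 × 25% = $8,812.50. Combined base = $102,000 + $26,375 = $128,375.
Net percentage adjustment: −20% +50% +25% = +55%. $128,375 × 1.55 = $198,981.25.
$198,981.25 is within the $725,000 maximum.
$198,981.25 is at or above the $6,000 minimum.
Rounded to the nearest dollar: $198,981.

$198,981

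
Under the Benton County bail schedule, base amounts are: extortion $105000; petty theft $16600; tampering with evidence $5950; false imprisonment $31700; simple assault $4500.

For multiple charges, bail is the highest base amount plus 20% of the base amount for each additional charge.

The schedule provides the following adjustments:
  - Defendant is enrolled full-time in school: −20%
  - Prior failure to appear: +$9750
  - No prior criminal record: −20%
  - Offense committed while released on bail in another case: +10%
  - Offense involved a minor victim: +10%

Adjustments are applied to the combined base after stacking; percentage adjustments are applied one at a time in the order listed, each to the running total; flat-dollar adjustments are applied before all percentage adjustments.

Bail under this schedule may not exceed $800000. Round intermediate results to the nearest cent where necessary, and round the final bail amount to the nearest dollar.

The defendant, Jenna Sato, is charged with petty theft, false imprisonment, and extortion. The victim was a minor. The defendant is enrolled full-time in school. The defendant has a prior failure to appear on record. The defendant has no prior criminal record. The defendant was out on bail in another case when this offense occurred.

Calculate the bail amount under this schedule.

Base amounts from the schedule: petty theft $16600; false imprisonment $31700; extortion $105000.
Stacking rule: highest base plus 20% of each additional charge. Highest is extortion at $105000. Additional: $16600 × 20% = $3320; $31700 × 20% = $6340. Combined base = $105000 + $9660 = $114660.
Prior failure to appear (+$9750 flat): $114660 + $9750 = $124410.
Defendant is enrolled full-time in school (−20%): $124410 × 0.8 = $99528.
No prior criminal record (−20%): $99528 × 0.8 = $79622.40.
Offense committed while released on bail in another case (+10%): $79622.40 × 1.1 = $87584.64.
Offense involved a minor victim (+10%): $87584.64 × 1.1 = $96343.10.
$96343.10 is within the $800000 maximum.
Rounded to the nearest dollar: $96343.

$96343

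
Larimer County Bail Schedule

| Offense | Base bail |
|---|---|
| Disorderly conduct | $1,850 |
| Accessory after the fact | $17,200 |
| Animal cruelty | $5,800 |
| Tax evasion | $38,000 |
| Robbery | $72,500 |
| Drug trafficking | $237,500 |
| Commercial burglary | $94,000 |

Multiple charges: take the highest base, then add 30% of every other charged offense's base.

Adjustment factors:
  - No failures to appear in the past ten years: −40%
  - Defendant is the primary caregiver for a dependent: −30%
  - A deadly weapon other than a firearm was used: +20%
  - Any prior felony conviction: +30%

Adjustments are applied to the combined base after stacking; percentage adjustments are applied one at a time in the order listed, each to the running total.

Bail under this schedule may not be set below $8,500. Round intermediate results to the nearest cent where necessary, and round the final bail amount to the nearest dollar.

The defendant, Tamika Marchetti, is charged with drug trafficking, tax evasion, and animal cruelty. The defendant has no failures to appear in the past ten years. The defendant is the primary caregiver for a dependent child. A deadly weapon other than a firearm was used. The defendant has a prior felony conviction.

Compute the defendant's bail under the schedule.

$164,219

Base amounts from the schedule: drug trafficking $237,500; tax evasion $38,000; animal cruelty $5,800.
Stacking rule: highest base plus 30% of each additional charge. Highest is drug trafficking at $237,500. Additional: $38,000 × 30% = $11,400; $5,800 × 30% = $1,740. Combined base = $237,500 + $13,140 = $250,640.
No failures to appear in the past ten years (−40%): $250,640 × 0.6 = $150,384.
Defendant is the primary caregiver for a dependent (−30%): $150,384 × 0.7 = $105,268.80.
A deadly weapon other than a firearm was used (+20%): $105,268.80 × 1.2 = $126,322.56.
Any prior felony conviction (+30%): $126,322.56 × 1.3 = $164,219.33.
$164,219.33 is at or above the $8,500 minimum.
Rounded to the nearest dollar: $164,219.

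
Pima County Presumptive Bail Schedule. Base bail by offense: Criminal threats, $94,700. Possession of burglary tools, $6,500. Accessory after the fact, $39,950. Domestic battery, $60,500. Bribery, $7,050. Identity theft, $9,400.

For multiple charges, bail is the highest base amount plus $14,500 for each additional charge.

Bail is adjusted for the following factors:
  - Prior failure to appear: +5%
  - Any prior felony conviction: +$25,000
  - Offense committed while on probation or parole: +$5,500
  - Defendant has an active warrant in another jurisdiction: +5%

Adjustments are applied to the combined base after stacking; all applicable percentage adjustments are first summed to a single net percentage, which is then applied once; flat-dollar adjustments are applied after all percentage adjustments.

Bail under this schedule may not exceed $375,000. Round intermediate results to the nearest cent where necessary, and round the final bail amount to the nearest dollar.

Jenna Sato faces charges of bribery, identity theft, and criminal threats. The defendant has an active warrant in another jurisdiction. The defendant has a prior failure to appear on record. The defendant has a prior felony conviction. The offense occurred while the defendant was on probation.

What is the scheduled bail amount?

Base amounts from the schedule: bribery $7,050; identity theft $9,400; criminal threats $94,700.
Stacking rule: highest base plus $14,500 per additional charge. Highest is criminal threats at $94,700; 2 additional charges → +$29,000. Combined base = $123,700.
Net percentage adjustment: +5% +5% = +10%. $123,700 × 1.1 = $136,070.
Any prior felony conviction (+$25,000 flat): $136,070 + $25,000 = $161,070.
Offense committed while on probation or parole (+$5,500 flat): $161,070 + $5,500 = $166,570.
$166,570 is within the $375,000 maximum.

$166,570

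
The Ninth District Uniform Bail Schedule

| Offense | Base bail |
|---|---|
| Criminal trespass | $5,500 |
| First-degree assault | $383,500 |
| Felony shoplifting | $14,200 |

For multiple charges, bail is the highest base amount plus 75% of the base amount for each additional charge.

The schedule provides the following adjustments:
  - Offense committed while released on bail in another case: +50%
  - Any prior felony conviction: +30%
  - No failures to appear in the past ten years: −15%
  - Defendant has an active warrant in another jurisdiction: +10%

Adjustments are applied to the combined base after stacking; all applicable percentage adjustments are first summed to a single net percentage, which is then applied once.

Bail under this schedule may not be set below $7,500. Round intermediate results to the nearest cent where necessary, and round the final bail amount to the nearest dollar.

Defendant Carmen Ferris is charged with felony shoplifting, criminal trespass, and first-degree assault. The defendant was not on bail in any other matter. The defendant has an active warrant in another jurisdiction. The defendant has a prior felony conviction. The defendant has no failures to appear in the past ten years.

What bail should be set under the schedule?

$497,844

Base amounts from the schedule: felony shoplifting $14,200; criminal trespass $5,500; first-degree assault $383,500.
Stacking rule: highest base plus 75% of each additional charge. Highest is first-degree assault at $383,500. Additional: $14,200 × 75% = $10,650; $5,500 × 75% = $4,125. Combined base = $383,500 + $14,775 = $398,275.
Net percentage adjustment: +30% −15% +10% = +25%. $398,275 × 1.25 = $497,843.75.
$497,843.75 is at or above the $7,500 minimum.
Rounded to the nearest dollar: $497,844.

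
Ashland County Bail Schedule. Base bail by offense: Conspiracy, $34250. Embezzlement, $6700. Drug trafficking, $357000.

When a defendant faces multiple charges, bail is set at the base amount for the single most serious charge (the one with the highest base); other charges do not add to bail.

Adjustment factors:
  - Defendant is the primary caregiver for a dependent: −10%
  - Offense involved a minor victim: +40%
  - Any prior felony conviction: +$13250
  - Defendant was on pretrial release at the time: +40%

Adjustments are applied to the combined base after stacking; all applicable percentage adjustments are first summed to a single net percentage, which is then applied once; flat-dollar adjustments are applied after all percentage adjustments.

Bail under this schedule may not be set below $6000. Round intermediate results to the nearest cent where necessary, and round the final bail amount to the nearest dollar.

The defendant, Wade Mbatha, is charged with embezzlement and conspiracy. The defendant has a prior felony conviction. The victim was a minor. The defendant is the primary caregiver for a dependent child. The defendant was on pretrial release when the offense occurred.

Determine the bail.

Base amounts from the schedule: embezzlement $6700; conspiracy $34250.
Stacking rule: use the highest base only. Highest is conspiracy at $34250. Combined base = $34250.
Net percentage adjustment: −10% +40% +40% = +70%. $34250 × 1.7 = $58225.
Any prior felony conviction (+$13250 flat): $58225 + $13250 = $71475.
$71475 is at or above the $6000 minimum.

$71475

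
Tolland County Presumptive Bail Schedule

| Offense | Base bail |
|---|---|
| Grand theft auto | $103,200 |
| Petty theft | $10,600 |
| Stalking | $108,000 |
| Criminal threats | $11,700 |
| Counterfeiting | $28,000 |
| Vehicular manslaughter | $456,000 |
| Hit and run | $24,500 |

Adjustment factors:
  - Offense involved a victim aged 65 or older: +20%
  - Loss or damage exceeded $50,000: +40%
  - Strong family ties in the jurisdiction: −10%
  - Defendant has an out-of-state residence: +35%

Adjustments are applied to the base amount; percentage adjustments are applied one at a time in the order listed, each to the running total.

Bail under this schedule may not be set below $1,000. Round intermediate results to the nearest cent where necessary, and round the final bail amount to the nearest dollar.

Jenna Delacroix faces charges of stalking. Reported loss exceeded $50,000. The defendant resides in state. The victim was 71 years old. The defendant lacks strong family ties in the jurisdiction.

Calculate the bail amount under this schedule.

Base amounts from the schedule: stalking $108,000.
Single charge. Combined base = $108,000.
Offense involved a victim aged 65 or older (+20%): $108,000 × 1.2 = $129,600.
Loss or damage exceeded $50,000 (+40%): $129,600 × 1.4 = $181,440.
$181,440 is at or above the $1,000 minimum.

$181,440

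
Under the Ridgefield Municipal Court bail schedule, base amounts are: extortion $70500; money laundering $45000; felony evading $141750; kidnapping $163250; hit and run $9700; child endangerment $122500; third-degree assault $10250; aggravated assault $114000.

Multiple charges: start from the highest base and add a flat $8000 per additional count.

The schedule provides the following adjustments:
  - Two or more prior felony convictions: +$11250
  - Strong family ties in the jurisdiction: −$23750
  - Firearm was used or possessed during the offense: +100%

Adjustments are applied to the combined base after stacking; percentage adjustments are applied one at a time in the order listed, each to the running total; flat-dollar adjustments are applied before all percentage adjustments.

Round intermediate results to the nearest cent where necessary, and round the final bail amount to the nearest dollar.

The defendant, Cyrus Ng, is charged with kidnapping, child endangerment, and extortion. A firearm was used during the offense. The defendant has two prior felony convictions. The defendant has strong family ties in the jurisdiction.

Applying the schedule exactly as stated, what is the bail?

$333500

Base amounts from the schedule: kidnapping $163250; child endangerment $122500; extortion $70500.
Stacking rule: highest base plus $8000 per additional charge. Highest is kidnapping at $163250; 2 additional charges → +$16000. Combined base = $179250.
Two or more prior felony convictions (+$11250 flat): $179250 + $11250 = $190500.
Strong family ties in the jurisdiction (−$23750 flat): $190500 − $23750 = $166750.
Firearm was used or possessed during the offense (+100%): $166750 × 2 = $333500.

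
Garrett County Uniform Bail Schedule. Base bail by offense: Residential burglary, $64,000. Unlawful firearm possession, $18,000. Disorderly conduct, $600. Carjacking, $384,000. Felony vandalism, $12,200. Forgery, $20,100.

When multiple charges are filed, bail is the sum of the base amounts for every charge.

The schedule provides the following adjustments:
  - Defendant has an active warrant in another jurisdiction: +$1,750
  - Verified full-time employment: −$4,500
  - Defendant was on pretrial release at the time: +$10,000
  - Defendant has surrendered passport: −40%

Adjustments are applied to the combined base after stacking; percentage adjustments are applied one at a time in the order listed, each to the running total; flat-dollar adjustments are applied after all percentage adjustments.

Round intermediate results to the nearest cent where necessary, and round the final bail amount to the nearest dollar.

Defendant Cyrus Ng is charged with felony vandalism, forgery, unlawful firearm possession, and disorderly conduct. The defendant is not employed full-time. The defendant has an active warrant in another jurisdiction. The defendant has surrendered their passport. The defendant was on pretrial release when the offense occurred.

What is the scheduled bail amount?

$42,290

Base amounts from the schedule: felony vandalism $12,200; forgery $20,100; unlawful firearm possession $18,000; disorderly conduct $600.
Stacking rule: sum of all bases. $12,200 + $20,100 + $18,000 + $600 = $50,900.
Defendant has surrendered passport (−40%): $50,900 × 0.6 = $30,540.
Defendant has an active warrant in another jurisdiction (+$1,750 flat): $30,540 + $1,750 = $32,290.
Defendant was on pretrial release at the time (+$10,000 flat): $32,290 + $10,000 = $42,290.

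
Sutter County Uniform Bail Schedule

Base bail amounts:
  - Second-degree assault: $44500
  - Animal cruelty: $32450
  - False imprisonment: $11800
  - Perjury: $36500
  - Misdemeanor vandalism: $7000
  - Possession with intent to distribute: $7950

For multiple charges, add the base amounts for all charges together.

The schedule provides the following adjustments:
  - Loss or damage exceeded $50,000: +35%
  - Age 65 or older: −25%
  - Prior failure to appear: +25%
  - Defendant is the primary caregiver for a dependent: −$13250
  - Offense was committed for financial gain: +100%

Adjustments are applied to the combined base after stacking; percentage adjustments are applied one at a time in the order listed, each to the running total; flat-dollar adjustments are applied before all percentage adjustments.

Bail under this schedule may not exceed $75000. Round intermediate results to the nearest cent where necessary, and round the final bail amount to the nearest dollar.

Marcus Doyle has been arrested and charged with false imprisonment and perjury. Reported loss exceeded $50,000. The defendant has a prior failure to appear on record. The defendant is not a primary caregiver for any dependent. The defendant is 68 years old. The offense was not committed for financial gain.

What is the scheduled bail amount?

$61130

Base amounts from the schedule: false imprisonment $11800; perjury $36500.
Stacking rule: sum of all bases. $11800 + $36500 = $48300.
Loss or damage exceeded $50,000 (+35%): $48300 × 1.35 = $65205.
Age 65 or older (−25%): $65205 × 0.75 = $48903.75.
Prior failure to appear (+25%): $48903.75 × 1.25 = $61129.69.
$61129.69 is within the $75000 maximum.
Rounded to the nearest dollar: $61130.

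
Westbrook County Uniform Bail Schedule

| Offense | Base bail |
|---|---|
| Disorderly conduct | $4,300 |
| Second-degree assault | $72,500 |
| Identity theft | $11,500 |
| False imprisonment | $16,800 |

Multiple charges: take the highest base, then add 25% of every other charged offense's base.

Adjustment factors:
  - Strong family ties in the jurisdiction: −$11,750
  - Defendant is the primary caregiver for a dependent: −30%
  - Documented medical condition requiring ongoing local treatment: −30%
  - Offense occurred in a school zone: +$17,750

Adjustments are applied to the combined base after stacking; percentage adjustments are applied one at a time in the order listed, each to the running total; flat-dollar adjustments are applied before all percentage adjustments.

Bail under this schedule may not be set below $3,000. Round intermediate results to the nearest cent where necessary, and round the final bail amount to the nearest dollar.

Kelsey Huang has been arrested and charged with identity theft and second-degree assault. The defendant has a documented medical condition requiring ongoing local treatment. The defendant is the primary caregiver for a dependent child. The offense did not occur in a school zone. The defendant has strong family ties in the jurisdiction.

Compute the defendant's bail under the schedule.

Base amounts from the schedule: identity theft $11,500; second-degree assault $72,500.
Stacking rule: highest base plus 25% of each additional charge. Highest is second-degree assault at $72,500. Additional: $11,500 × 25% = $2,875. Combined base = $72,500 + $2,875 = $75,375.
Strong family ties in the jurisdiction (−$11,750 flat): $75,375 − $11,750 = $63,625.
Defendant is the primary caregiver for a dependent (−30%): $63,625 × 0.7 = $44,537.50.
Documented medical condition requiring ongoing local treatment (−30%): $44,537.50 × 0.7 = $31,176.25.
$31,176.25 is at or above the $3,000 minimum.
Rounded to the nearest dollar: $31,176.

$31,176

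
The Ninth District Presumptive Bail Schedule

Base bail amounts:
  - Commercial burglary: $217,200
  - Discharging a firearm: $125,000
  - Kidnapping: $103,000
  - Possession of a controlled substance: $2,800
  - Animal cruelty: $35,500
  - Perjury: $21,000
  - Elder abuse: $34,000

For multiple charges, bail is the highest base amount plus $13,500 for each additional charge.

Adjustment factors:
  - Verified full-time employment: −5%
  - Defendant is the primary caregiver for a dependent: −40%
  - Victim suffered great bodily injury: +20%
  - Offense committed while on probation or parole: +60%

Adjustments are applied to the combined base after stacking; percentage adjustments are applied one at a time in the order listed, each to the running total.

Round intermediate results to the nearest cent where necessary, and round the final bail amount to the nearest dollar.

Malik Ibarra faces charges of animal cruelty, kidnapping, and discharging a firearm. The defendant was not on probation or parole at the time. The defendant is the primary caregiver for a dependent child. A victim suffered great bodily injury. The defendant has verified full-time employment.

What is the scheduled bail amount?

$103,968

Base amounts from the schedule: animal cruelty $35,500; kidnapping $103,000; discharging a firearm $125,000.
Stacking rule: highest base plus $13,500 per additional charge. Highest is discharging a firearm at $125,000; 2 additional charges → +$27,000. Combined base = $152,000.
Verified full-time employment (−5%): $152,000 × 0.95 = $144,400.
Defendant is the primary caregiver for a dependent (−40%): $144,400 × 0.6 = $86,640.
Victim suffered great bodily injury (+20%): $86,640 × 1.2 = $103,968.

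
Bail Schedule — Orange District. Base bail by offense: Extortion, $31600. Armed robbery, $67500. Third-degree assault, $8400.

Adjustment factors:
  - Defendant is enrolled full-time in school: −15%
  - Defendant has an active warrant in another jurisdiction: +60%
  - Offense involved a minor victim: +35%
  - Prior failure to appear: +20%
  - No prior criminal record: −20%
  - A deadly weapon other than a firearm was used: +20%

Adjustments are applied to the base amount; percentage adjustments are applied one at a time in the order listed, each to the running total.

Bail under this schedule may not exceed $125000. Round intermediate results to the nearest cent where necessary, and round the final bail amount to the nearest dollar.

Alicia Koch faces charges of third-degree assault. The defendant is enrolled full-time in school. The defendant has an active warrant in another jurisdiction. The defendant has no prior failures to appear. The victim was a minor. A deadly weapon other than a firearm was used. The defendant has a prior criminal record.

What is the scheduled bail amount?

Base amounts from the schedule: third-degree assault $8400.
Single charge. Combined base = $8400.
Defendant is enrolled full-time in school (−15%): $8400 × 0.85 = $7140.
Defendant has an active warrant in another jurisdiction (+60%): $7140 × 1.6 = $11424.
Offense involved a minor victim (+35%): $11424 × 1.35 = $15422.40.
A deadly weapon other than a firearm was used (+20%): $15422.40 × 1.2 = $18506.88.
$18506.88 is within the $125000 maximum.
Rounded to the nearest dollar: $18507.

$18507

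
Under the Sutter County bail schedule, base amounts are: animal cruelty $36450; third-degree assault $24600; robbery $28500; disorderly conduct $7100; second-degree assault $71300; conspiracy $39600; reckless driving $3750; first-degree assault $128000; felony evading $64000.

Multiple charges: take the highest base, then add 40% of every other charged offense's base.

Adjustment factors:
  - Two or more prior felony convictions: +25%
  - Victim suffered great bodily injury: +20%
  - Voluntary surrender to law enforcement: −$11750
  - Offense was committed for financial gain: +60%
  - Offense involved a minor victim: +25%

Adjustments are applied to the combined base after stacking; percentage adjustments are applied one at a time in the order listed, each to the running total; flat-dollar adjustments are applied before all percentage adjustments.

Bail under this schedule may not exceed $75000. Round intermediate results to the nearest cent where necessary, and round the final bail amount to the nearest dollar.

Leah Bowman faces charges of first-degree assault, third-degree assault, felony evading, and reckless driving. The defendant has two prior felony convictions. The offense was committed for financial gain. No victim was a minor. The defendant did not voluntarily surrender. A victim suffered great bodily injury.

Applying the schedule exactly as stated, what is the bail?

Base amounts from the schedule: first-degree assault $128000; third-degree assault $24600; felony evading $64000; reckless driving $3750.
Stacking rule: highest base plus 40% of each additional charge. Highest is first-degree assault at $128000. Additional: $24600 × 40% = $9840; $64000 × 40% = $25600; $3750 × 40% = $1500. Combined base = $128000 + $36940 = $164940.
Two or more prior felony convictions (+25%): $164940 × 1.25 = $206175.
Victim suffered great bodily injury (+20%): $206175 × 1.2 = $247410.
Offense was committed for financial gain (+60%): $247410 × 1.6 = $395856.
Result $395856 exceeds the maximum of $75000; bail is capped at $75000.

$75000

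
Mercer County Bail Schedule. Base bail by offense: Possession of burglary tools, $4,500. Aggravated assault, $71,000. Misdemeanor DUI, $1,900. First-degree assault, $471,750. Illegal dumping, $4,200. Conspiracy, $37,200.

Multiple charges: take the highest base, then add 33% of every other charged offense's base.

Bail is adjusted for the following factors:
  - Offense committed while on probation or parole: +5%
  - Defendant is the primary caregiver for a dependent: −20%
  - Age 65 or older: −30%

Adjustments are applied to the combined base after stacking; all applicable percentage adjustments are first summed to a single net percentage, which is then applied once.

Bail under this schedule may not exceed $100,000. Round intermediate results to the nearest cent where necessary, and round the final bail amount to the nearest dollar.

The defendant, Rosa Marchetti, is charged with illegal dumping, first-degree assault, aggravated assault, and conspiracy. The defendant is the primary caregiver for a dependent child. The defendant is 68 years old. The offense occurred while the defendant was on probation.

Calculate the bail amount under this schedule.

Base amounts from the schedule: illegal dumping $4,200; first-degree assault $471,750; aggravated assault $71,000; conspiracy $37,200.
Stacking rule: highest base plus 33% of each additional charge. Highest is first-degree assault at $471,750. Additional: $4,200 × 33% = $1,386; $71,000 × 33% = $23,430; $37,200 × 33% = $12,276. Combined base = $471,750 + $37,092 = $508,842.
Net percentage adjustment: +5% −20% −30% = −45%. $508,842 × 0.55 = $279,863.10.
Result $279,863.10 exceeds the maximum of $100,000; bail is capped at $100,000.

$100,000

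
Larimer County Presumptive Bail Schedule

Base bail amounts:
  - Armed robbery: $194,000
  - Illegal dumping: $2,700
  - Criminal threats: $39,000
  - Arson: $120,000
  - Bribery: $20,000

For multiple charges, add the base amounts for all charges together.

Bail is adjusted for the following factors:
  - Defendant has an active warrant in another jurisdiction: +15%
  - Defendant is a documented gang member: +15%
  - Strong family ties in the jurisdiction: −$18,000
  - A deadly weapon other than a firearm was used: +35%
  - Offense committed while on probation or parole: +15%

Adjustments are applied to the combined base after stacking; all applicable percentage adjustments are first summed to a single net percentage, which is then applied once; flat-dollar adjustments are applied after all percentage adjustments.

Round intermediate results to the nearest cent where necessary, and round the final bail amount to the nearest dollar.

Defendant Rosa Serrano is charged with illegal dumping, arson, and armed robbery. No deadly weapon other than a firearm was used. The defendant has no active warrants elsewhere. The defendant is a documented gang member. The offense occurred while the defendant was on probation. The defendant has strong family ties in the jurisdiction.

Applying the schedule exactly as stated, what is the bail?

$393,710

Base amounts from the schedule: illegal dumping $2,700; arson $120,000; armed robbery $194,000.
Stacking rule: sum of all bases. $2,700 + $120,000 + $194,000 = $316,700.
Net percentage adjustment: +15% +15% = +30%. $316,700 × 1.3 = $411,710.
Strong family ties in the jurisdiction (−$18,000 flat): $411,710 − $18,000 = $393,710.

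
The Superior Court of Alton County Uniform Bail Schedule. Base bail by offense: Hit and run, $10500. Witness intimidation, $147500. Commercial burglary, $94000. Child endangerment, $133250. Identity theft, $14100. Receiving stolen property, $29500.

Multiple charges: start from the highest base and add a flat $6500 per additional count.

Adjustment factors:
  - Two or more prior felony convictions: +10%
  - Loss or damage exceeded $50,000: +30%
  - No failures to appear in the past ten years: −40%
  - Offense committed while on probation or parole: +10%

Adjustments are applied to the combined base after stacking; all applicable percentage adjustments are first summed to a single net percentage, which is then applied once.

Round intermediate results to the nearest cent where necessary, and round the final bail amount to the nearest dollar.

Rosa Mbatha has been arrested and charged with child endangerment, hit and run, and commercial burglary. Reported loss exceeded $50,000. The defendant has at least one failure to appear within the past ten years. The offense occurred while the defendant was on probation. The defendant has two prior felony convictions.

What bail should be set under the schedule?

Base amounts from the schedule: child endangerment $133250; hit and run $10500; commercial burglary $94000.
Stacking rule: highest base plus $6500 per additional charge. Highest is child endangerment at $133250; 2 additional charges → +$13000. Combined base = $146250.
Net percentage adjustment: +10% +30% +10% = +50%. $146250 × 1.5 = $219375.

$219375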